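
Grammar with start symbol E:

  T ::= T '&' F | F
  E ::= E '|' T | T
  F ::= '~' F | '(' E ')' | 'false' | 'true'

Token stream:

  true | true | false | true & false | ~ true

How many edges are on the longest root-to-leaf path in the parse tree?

[E [E [E [E [E [T [F true]]] | [T [F true]]] | [T [F false]]] | [T [T [F true]] & [F false]]] | [T [F ~ [F true]]]]

7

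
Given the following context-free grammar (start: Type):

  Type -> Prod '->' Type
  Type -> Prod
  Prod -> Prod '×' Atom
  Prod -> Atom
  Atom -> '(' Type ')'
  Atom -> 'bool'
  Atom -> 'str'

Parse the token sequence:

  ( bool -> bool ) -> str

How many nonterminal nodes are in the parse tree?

[Type [Prod [Atom ( [Type [Prod [Atom bool]] -> [Type [Prod [Atom bool]]]] )]] -> [Type [Prod [Atom str]]]]

12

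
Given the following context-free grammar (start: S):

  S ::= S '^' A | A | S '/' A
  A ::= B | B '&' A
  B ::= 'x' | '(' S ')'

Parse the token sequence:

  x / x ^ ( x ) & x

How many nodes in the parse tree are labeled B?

5

[S [S [S [A [B x]]] / [A [B x]]] ^ [A [B ( [S [A [B x]]] )] & [A [B x]]]]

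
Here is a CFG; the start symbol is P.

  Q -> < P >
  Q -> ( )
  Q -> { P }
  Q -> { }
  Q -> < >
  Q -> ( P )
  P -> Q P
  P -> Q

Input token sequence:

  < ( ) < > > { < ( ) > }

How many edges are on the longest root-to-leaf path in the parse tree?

7

[P [Q < [P [Q ( )] [P [Q < >]]] >] [P [Q { [P [Q < [P [Q ( )]] >]] }]]]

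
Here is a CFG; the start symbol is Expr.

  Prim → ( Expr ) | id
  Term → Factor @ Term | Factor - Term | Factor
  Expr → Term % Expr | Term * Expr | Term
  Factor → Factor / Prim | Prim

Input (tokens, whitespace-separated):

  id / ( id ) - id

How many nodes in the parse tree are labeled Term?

[Expr [Term [Factor [Factor [Prim id]] / [Prim ( [Expr [Term [Factor [Prim id]]]] )]] - [Term [Factor [Prim id]]]]]

3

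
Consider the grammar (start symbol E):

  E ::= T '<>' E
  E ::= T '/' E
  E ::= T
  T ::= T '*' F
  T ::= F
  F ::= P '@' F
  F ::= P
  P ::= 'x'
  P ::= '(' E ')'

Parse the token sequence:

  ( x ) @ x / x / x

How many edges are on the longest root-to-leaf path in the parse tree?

8

[E [T [F [P ( [E [T [F [P x]]]] )] @ [F [P x]]]] / [E [T [F [P x]]] / [E [T [F [P x]]]]]]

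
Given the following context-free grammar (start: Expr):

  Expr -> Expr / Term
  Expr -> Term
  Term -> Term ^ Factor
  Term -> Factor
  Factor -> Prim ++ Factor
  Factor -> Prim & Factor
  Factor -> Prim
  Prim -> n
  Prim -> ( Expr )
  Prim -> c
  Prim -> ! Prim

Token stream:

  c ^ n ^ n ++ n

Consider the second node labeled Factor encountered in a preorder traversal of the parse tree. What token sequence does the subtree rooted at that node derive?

n

[Expr [Term [Term [Term [Factor [Prim c]]] ^ [Factor [Prim n]]] ^ [Factor [Prim n] ++ [Factor [Prim n]]]]]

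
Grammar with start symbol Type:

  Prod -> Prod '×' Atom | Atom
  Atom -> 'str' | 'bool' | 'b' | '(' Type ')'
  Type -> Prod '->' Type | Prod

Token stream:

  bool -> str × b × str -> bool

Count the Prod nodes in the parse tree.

5

[Type [Prod [Atom bool]] -> [Type [Prod [Prod [Prod [Atom str]] × [Atom b]] × [Atom str]] -> [Type [Prod [Atom bool]]]]]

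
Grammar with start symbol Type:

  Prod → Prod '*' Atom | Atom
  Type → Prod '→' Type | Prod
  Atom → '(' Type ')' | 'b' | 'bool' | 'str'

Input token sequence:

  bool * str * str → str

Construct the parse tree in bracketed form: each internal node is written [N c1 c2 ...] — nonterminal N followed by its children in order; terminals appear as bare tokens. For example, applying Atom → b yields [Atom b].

[Type [Prod [Prod [Prod [Atom bool]] * [Atom str]] * [Atom str]] → [Type [Prod [Atom str]]]]

Type
Prod → Type
Prod * Atom → Type
Prod * Atom * Atom → Type
Atom * Atom * Atom → Type
bool * Atom * Atom → Type
bool * str * Atom → Type
bool * str * str → Type
bool * str * str → Prod
bool * str * str → Atom
bool * str * str → str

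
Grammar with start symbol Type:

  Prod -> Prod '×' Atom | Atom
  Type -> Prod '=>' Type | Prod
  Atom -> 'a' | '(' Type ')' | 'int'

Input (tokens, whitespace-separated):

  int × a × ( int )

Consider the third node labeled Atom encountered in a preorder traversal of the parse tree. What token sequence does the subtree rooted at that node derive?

( int )

[Type [Prod [Prod [Prod [Atom int]] × [Atom a]] × [Atom ( [Type [Prod [Atom int]]] )]]]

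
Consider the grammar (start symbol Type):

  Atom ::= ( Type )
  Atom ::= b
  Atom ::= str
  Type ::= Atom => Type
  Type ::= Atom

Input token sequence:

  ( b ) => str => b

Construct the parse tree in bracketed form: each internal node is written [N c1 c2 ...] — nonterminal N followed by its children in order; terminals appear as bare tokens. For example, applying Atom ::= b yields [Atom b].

[Type [Atom ( [Type [Atom b]] )] => [Type [Atom str] => [Type [Atom b]]]]

Type
Atom => Type
( Type ) => Type
( Atom ) => Type
( b ) => Type
( b ) => Atom => Type
( b ) => str => Type
( b ) => str => Atom
( b ) => str => b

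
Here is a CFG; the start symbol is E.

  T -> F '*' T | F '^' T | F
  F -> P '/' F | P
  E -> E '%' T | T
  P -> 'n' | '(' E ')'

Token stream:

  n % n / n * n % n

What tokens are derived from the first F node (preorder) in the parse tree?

[E [E [E [T [F [P n]]]] % [T [F [P n] / [F [P n]]] * [T [F [P n]]]]] % [T [F [P n]]]]

n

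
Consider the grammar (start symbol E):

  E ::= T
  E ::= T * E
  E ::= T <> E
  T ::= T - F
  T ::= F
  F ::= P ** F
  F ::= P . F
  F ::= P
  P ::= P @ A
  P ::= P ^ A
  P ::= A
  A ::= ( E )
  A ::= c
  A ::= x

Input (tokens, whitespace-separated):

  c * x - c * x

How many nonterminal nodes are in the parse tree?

19

[E [T [F [P [A c]]]] * [E [T [T [F [P [A x]]]] - [F [P [A c]]]] * [E [T [F [P [A x]]]]]]]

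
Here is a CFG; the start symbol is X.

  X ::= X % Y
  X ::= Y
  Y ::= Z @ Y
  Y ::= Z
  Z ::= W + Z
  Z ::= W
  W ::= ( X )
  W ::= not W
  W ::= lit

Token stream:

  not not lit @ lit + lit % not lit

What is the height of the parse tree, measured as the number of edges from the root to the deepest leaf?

[X [X [Y [Z [W not [W not [W lit]]]] @ [Y [Z [W lit] + [Z [W lit]]]]]] % [Y [Z [W not [W lit]]]]]

7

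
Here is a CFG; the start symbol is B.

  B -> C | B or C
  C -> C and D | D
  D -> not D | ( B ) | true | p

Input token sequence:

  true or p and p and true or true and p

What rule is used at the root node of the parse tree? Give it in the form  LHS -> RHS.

B -> B or C

[B [B [B [C [D true]]] or [C [C [C [D p]] and [D p]] and [D true]]] or [C [C [D true]] and [D p]]]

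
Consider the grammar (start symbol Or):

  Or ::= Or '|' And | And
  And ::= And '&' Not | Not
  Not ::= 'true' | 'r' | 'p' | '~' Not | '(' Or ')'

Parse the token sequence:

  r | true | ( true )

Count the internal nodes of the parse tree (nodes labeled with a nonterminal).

12

[Or [Or [Or [And [Not r]]] | [And [Not true]]] | [And [Not ( [Or [And [Not true]]] )]]]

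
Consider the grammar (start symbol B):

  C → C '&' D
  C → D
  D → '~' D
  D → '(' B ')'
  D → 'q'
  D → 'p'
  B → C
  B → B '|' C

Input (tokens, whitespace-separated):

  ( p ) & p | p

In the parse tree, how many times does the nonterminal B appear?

[B [B [C [C [D ( [B [C [D p]]] )]] & [D p]]] | [C [D p]]]

3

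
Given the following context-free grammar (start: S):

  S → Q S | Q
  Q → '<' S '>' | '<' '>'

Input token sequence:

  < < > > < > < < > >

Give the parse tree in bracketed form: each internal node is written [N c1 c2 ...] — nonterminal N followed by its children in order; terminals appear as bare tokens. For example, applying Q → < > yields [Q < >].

S
Q S
< S > S
< Q > S
< < > > S
< < > > Q S
< < > > < > S
< < > > < > Q
< < > > < > < S >
< < > > < > < Q >
< < > > < > < < > >

[S [Q < [S [Q < >]] >] [S [Q < >] [S [Q < [S [Q < >]] >]]]]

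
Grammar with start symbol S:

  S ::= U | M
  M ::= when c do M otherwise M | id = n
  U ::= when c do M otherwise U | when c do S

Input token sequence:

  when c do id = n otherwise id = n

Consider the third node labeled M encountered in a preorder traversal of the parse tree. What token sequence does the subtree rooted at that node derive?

[S [M when c do [M id = n] otherwise [M id = n]]]

id = n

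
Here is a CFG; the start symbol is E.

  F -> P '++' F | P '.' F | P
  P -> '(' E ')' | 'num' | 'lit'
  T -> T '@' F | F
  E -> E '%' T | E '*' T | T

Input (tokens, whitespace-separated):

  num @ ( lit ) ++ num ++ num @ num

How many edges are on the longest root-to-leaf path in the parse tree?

9

[E [T [T [T [F [P num]]] @ [F [P ( [E [T [F [P lit]]]] )] ++ [F [P num] ++ [F [P num]]]]] @ [F [P num]]]]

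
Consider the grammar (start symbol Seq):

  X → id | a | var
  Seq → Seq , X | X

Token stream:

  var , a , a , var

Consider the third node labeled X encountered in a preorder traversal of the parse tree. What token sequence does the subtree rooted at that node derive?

a

[Seq [Seq [Seq [Seq [X var]] , [X a]] , [X a]] , [X var]]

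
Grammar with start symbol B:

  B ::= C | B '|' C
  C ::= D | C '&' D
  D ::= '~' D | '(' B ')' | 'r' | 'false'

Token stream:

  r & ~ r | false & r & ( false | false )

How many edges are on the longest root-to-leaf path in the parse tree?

7

[B [B [C [C [D r]] & [D ~ [D r]]]] | [C [C [C [D false]] & [D r]] & [D ( [B [B [C [D false]]] | [C [D false]]] )]]]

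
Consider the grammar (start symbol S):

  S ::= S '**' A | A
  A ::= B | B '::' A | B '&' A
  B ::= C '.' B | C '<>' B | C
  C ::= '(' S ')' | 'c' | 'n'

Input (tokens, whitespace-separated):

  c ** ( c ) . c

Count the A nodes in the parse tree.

3

[S [S [A [B [C c]]]] ** [A [B [C ( [S [A [B [C c]]]] )] . [B [C c]]]]]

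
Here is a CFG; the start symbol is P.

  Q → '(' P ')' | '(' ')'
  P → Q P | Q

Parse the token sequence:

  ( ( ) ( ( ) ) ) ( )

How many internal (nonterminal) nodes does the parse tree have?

[P [Q ( [P [Q ( )] [P [Q ( [P [Q ( )]] )]]] )] [P [Q ( )]]]

10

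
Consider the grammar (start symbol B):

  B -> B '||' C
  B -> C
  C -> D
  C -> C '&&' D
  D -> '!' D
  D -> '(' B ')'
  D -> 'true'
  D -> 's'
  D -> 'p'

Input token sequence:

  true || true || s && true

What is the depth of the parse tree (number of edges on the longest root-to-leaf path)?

5

[B [B [B [C [D true]]] || [C [D true]]] || [C [C [D s]] && [D true]]]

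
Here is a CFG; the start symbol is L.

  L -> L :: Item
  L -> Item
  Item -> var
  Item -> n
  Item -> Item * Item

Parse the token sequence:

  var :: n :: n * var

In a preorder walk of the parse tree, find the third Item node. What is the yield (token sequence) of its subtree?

n * var

[L [L [L [Item var]] :: [Item n]] :: [Item [Item n] * [Item var]]]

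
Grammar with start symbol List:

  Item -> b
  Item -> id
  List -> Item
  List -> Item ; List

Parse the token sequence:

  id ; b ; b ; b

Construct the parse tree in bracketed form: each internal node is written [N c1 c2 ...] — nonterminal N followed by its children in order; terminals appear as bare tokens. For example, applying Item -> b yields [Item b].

List
Item ; List
id ; List
id ; Item ; List
id ; b ; List
id ; b ; Item ; List
id ; b ; b ; List
id ; b ; b ; Item
id ; b ; b ; b

[List [Item id] ; [List [Item b] ; [List [Item b] ; [List [Item b]]]]]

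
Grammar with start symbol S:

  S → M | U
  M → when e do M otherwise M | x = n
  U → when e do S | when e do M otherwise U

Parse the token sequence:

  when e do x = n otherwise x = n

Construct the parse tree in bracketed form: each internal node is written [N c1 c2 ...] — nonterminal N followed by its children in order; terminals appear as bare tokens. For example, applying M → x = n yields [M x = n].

[S [M when e do [M x = n] otherwise [M x = n]]]

S
M
when e do M otherwise M
when e do x = n otherwise M
when e do x = n otherwise x = n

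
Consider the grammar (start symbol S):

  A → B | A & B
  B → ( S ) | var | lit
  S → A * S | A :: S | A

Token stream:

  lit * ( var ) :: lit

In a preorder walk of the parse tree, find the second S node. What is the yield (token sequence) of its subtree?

( var ) :: lit

[S [A [B lit]] * [S [A [B ( [S [A [B var]]] )]] :: [S [A [B lit]]]]]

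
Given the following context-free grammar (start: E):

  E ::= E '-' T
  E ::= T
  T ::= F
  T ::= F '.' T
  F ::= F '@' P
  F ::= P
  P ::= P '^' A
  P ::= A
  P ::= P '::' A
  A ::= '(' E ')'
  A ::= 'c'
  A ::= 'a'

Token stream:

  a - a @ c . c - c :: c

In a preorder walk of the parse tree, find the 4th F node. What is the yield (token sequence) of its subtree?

c

[E [E [E [T [F [P [A a]]]]] - [T [F [F [P [A a]]] @ [P [A c]]] . [T [F [P [A c]]]]]] - [T [F [P [P [A c]] :: [A c]]]]]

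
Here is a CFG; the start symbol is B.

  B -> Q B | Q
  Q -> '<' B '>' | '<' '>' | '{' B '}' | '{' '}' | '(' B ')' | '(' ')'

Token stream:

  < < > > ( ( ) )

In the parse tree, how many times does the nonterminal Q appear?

4

[B [Q < [B [Q < >]] >] [B [Q ( [B [Q ( )]] )]]]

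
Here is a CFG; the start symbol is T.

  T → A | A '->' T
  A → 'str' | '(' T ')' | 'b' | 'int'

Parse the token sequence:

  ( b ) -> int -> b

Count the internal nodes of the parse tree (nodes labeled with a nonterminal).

[T [A ( [T [A b]] )] -> [T [A int] -> [T [A b]]]]

8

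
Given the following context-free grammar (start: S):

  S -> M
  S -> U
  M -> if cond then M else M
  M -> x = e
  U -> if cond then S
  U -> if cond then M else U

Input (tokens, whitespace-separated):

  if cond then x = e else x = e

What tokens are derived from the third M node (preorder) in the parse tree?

[S [M if cond then [M x = e] else [M x = e]]]

x = e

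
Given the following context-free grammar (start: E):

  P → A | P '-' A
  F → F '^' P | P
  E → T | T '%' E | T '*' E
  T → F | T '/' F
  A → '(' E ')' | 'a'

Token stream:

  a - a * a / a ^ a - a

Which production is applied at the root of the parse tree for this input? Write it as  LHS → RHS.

E → T '*' E

[E [T [F [P [P [A a]] - [A a]]]] * [E [T [T [F [P [A a]]]] / [F [F [P [A a]]] ^ [P [P [A a]] - [A a]]]]]]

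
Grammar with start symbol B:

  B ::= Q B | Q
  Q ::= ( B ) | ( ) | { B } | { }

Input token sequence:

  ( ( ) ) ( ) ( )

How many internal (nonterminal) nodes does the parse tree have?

[B [Q ( [B [Q ( )]] )] [B [Q ( )] [B [Q ( )]]]]

8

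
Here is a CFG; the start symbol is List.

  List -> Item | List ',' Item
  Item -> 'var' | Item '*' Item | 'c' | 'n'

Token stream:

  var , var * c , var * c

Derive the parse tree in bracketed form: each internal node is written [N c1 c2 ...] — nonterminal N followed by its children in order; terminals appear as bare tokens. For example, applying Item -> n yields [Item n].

List
List , Item
List , Item , Item
Item , Item , Item
var , Item , Item
var , Item * Item , Item
var , var * Item , Item
var , var * c , Item
var , var * c , Item * Item
var , var * c , var * Item
var , var * c , var * c

[List [List [List [Item var]] , [Item [Item var] * [Item c]]] , [Item [Item var] * [Item c]]]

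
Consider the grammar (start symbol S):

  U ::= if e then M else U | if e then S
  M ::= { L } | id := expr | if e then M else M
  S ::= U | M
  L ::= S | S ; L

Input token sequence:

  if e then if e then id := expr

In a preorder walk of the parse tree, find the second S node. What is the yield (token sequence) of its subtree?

if e then id := expr

[S [U if e then [S [U if e then [S [M id := expr]]]]]]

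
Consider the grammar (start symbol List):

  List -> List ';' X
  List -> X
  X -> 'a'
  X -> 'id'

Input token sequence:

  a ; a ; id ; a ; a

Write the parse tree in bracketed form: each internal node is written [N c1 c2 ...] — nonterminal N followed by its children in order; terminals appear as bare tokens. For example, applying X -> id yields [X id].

List
List ; X
List ; X ; X
List ; X ; X ; X
List ; X ; X ; X ; X
X ; X ; X ; X ; X
a ; X ; X ; X ; X
a ; a ; X ; X ; X
a ; a ; id ; X ; X
a ; a ; id ; a ; X
a ; a ; id ; a ; a

[List [List [List [List [List [X a]] ; [X a]] ; [X id]] ; [X a]] ; [X a]]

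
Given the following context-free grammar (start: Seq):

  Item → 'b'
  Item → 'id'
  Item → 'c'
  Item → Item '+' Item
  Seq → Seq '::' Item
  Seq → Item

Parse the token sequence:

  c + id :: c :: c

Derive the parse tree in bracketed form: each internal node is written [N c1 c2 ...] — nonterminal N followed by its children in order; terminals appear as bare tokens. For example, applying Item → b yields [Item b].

Seq
Seq :: Item
Seq :: Item :: Item
Item :: Item :: Item
Item + Item :: Item :: Item
c + Item :: Item :: Item
c + id :: Item :: Item
c + id :: c :: Item
c + id :: c :: c

[Seq [Seq [Seq [Item [Item c] + [Item id]]] :: [Item c]] :: [Item c]]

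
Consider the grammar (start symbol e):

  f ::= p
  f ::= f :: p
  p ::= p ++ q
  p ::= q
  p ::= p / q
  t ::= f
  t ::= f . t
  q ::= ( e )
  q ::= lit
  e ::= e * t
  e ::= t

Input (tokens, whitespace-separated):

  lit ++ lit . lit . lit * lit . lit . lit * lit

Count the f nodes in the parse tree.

7

[e [e [e [t [f [p [p [q lit]] ++ [q lit]]] . [t [f [p [q lit]]] . [t [f [p [q lit]]]]]]] * [t [f [p [q lit]]] . [t [f [p [q lit]]] . [t [f [p [q lit]]]]]]] * [t [f [p [q lit]]]]]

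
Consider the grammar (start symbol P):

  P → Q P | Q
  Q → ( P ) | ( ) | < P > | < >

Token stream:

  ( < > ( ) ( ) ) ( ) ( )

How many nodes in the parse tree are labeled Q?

[P [Q ( [P [Q < >] [P [Q ( )] [P [Q ( )]]]] )] [P [Q ( )] [P [Q ( )]]]]

6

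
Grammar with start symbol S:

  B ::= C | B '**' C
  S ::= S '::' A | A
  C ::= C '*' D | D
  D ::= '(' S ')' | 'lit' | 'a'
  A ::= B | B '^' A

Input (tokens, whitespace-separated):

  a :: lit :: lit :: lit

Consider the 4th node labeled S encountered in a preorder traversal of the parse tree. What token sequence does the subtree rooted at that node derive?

[S [S [S [S [A [B [C [D a]]]]] :: [A [B [C [D lit]]]]] :: [A [B [C [D lit]]]]] :: [A [B [C [D lit]]]]]

a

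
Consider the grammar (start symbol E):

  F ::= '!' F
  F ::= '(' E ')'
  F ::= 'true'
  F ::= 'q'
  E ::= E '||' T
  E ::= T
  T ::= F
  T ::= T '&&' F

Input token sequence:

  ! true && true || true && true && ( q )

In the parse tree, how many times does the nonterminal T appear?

6

[E [E [T [T [F ! [F true]]] && [F true]]] || [T [T [T [F true]] && [F true]] && [F ( [E [T [F q]]] )]]]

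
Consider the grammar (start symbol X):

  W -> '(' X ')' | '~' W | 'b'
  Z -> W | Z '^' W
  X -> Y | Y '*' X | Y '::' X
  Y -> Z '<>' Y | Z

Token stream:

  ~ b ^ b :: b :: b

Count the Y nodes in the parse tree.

[X [Y [Z [Z [W ~ [W b]]] ^ [W b]]] :: [X [Y [Z [W b]]] :: [X [Y [Z [W b]]]]]]

3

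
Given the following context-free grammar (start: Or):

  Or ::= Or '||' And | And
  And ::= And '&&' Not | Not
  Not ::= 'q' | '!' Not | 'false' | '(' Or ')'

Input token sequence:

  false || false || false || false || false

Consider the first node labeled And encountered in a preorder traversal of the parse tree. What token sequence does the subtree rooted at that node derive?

false

[Or [Or [Or [Or [Or [And [Not false]]] || [And [Not false]]] || [And [Not false]]] || [And [Not false]]] || [And [Not false]]]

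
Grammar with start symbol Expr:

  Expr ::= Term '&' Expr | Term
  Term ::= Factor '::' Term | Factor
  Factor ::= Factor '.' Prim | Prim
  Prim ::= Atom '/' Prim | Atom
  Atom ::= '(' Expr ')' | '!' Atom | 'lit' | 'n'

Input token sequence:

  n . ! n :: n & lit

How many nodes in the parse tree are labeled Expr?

2

[Expr [Term [Factor [Factor [Prim [Atom n]]] . [Prim [Atom ! [Atom n]]]] :: [Term [Factor [Prim [Atom n]]]]] & [Expr [Term [Factor [Prim [Atom lit]]]]]]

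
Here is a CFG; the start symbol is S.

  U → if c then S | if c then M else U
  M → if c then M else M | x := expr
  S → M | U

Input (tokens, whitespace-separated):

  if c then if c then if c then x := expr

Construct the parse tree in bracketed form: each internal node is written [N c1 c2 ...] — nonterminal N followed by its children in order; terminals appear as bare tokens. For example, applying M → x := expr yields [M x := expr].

[S [U if c then [S [U if c then [S [U if c then [S [M x := expr]]]]]]]]

S
U
if c then S
if c then U
if c then if c then S
if c then if c then U
if c then if c then if c then S
if c then if c then if c then M
if c then if c then if c then x := expr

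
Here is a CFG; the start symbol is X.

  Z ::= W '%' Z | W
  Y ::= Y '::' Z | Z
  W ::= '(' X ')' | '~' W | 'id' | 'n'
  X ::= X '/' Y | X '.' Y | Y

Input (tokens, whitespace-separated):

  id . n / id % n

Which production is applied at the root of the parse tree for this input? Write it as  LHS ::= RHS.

X ::= X '/' Y

[X [X [X [Y [Z [W id]]]] . [Y [Z [W n]]]] / [Y [Z [W id] % [Z [W n]]]]]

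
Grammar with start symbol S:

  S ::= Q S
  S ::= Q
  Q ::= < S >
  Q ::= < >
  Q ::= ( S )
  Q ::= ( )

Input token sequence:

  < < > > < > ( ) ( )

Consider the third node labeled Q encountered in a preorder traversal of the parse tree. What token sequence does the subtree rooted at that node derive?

< >

[S [Q < [S [Q < >]] >] [S [Q < >] [S [Q ( )] [S [Q ( )]]]]]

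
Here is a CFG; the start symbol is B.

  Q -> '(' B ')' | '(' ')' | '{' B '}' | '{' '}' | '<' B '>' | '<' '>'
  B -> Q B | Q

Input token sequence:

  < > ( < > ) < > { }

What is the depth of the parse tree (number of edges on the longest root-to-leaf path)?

[B [Q < >] [B [Q ( [B [Q < >]] )] [B [Q < >] [B [Q { }]]]]]

5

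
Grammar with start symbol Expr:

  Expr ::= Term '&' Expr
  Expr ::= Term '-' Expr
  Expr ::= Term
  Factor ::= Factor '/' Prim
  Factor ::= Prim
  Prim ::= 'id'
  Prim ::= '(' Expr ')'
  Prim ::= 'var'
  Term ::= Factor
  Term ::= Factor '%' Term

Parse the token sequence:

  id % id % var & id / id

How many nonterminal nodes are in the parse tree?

16

[Expr [Term [Factor [Prim id]] % [Term [Factor [Prim id]] % [Term [Factor [Prim var]]]]] & [Expr [Term [Factor [Factor [Prim id]] / [Prim id]]]]]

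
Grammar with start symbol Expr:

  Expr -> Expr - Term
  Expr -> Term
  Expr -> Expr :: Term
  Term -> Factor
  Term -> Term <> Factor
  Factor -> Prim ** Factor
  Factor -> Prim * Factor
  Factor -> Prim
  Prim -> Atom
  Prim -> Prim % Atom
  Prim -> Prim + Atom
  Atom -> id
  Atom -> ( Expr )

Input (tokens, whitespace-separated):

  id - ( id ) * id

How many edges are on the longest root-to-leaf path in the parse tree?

[Expr [Expr [Term [Factor [Prim [Atom id]]]]] - [Term [Factor [Prim [Atom ( [Expr [Term [Factor [Prim [Atom id]]]]] )]] * [Factor [Prim [Atom id]]]]]]

10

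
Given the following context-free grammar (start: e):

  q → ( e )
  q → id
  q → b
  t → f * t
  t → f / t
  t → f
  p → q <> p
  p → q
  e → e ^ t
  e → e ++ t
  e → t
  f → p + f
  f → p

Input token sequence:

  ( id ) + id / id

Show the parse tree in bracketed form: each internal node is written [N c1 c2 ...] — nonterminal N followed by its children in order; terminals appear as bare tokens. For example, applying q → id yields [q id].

e
t
f / t
p + f / t
q + f / t
( e ) + f / t
( t ) + f / t
( f ) + f / t
( p ) + f / t
( q ) + f / t
( id ) + f / t
( id ) + p / t
( id ) + q / t
( id ) + id / t
( id ) + id / f
( id ) + id / p
( id ) + id / q
( id ) + id / id

[e [t [f [p [q ( [e [t [f [p [q id]]]]] )]] + [f [p [q id]]]] / [t [f [p [q id]]]]]]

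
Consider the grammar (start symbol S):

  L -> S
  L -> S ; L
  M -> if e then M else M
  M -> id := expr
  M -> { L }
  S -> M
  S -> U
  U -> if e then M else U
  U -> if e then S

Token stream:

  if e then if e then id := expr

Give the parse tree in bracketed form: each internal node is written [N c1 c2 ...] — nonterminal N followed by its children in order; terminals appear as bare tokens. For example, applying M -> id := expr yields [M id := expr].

S
U
if e then S
if e then U
if e then if e then S
if e then if e then M
if e then if e then id := expr

[S [U if e then [S [U if e then [S [M id := expr]]]]]]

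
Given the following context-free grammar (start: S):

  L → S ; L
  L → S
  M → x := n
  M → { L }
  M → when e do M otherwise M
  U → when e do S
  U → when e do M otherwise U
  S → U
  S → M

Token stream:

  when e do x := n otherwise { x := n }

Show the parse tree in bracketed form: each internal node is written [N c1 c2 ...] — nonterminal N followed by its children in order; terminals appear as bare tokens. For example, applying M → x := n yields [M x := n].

[S [M when e do [M x := n] otherwise [M { [L [S [M x := n]]] }]]]

S
M
when e do M otherwise M
when e do x := n otherwise M
when e do x := n otherwise { L }
when e do x := n otherwise { S }
when e do x := n otherwise { M }
when e do x := n otherwise { x := n }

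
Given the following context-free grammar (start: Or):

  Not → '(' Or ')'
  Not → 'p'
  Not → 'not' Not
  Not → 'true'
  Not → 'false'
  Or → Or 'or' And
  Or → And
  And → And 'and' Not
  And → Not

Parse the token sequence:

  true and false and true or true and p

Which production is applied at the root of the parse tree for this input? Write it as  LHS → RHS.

[Or [Or [And [And [And [Not true]] and [Not false]] and [Not true]]] or [And [And [Not true]] and [Not p]]]

Or → Or 'or' And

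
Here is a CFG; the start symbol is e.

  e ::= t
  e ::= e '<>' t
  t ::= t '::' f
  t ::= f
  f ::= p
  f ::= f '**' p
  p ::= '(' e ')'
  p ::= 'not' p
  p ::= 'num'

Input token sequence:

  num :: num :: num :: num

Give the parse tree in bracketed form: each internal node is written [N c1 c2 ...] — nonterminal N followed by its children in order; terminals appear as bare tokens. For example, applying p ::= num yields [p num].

e
t
t :: f
t :: f :: f
t :: f :: f :: f
f :: f :: f :: f
p :: f :: f :: f
num :: f :: f :: f
num :: p :: f :: f
num :: num :: f :: f
num :: num :: p :: f
num :: num :: num :: f
num :: num :: num :: p
num :: num :: num :: num

[e [t [t [t [t [f [p num]]] :: [f [p num]]] :: [f [p num]]] :: [f [p num]]]]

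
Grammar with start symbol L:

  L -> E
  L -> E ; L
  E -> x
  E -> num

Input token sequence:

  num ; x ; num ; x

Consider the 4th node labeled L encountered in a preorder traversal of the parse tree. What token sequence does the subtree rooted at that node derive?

[L [E num] ; [L [E x] ; [L [E num] ; [L [E x]]]]]

x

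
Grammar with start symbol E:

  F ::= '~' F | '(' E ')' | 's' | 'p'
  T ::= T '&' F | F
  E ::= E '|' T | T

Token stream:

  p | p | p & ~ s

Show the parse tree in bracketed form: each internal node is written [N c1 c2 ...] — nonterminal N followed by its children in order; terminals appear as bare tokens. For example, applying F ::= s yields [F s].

[E [E [E [T [F p]]] | [T [F p]]] | [T [T [F p]] & [F ~ [F s]]]]

E
E | T
E | T | T
T | T | T
F | T | T
p | T | T
p | F | T
p | p | T
p | p | T & F
p | p | F & F
p | p | p & F
p | p | p & ~ F
p | p | p & ~ s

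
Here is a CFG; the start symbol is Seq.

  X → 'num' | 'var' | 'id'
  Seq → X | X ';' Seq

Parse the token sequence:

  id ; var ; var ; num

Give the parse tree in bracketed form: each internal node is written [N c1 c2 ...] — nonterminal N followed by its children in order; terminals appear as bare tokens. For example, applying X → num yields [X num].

Seq
X ; Seq
id ; Seq
id ; X ; Seq
id ; var ; Seq
id ; var ; X ; Seq
id ; var ; var ; Seq
id ; var ; var ; X
id ; var ; var ; num

[Seq [X id] ; [Seq [X var] ; [Seq [X var] ; [Seq [X num]]]]]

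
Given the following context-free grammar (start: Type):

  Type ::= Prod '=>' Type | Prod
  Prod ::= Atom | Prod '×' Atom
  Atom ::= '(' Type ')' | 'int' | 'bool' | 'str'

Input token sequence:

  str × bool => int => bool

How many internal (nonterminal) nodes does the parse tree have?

[Type [Prod [Prod [Atom str]] × [Atom bool]] => [Type [Prod [Atom int]] => [Type [Prod [Atom bool]]]]]

11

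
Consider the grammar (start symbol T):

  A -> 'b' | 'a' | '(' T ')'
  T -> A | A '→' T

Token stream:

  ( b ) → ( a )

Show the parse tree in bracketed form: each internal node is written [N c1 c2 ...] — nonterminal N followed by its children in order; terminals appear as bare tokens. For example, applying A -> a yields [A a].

[T [A ( [T [A b]] )] → [T [A ( [T [A a]] )]]]

T
A → T
( T ) → T
( A ) → T
( b ) → T
( b ) → A
( b ) → ( T )
( b ) → ( A )
( b ) → ( a )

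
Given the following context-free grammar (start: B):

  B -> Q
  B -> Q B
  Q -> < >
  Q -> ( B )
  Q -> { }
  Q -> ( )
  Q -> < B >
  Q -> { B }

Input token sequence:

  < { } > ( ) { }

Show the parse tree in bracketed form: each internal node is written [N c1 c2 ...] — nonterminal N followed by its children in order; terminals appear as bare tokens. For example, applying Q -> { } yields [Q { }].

B
Q B
< B > B
< Q > B
< { } > B
< { } > Q B
< { } > ( ) B
< { } > ( ) Q
< { } > ( ) { }

[B [Q < [B [Q { }]] >] [B [Q ( )] [B [Q { }]]]]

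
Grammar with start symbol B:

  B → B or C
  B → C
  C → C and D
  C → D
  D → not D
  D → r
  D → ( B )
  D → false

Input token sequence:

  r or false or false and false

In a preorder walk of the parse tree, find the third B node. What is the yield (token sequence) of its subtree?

r

[B [B [B [C [D r]]] or [C [D false]]] or [C [C [D false]] and [D false]]]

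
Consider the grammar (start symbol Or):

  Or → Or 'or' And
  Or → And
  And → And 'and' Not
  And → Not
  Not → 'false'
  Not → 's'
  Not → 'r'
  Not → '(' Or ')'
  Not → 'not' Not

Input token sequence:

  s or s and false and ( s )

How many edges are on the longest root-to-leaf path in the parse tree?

[Or [Or [And [Not s]]] or [And [And [And [Not s]] and [Not false]] and [Not ( [Or [And [Not s]]] )]]]

6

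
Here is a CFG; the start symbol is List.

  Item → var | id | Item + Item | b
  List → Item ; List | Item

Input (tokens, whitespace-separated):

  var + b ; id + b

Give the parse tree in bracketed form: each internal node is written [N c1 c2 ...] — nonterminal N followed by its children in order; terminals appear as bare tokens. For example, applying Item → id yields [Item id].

List
Item ; List
Item + Item ; List
var + Item ; List
var + b ; List
var + b ; Item
var + b ; Item + Item
var + b ; id + Item
var + b ; id + b

[List [Item [Item var] + [Item b]] ; [List [Item [Item id] + [Item b]]]]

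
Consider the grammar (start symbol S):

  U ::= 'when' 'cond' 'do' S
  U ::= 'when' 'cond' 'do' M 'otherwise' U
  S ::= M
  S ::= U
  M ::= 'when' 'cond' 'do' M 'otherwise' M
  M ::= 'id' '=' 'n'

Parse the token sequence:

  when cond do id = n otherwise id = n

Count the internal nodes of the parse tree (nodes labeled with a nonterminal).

[S [M when cond do [M id = n] otherwise [M id = n]]]

4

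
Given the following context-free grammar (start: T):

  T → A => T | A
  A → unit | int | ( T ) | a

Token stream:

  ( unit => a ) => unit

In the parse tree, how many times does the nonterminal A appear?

4

[T [A ( [T [A unit] => [T [A a]]] )] => [T [A unit]]]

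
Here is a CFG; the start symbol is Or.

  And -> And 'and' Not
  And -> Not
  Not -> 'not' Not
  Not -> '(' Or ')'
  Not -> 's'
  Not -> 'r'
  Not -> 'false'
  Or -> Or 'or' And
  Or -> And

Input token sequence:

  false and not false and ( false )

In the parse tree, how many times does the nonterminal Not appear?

5

[Or [And [And [And [Not false]] and [Not not [Not false]]] and [Not ( [Or [And [Not false]]] )]]]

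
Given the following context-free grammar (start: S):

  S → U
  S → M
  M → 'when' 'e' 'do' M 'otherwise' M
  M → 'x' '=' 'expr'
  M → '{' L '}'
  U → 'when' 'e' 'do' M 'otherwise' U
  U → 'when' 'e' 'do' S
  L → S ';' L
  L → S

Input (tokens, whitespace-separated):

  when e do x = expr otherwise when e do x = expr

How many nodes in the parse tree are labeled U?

2

[S [U when e do [M x = expr] otherwise [U when e do [S [M x = expr]]]]]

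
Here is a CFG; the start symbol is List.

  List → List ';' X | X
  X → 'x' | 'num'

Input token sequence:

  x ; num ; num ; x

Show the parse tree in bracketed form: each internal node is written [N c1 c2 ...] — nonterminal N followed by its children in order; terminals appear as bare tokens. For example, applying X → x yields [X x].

List
List ; X
List ; X ; X
List ; X ; X ; X
X ; X ; X ; X
x ; X ; X ; X
x ; num ; X ; X
x ; num ; num ; X
x ; num ; num ; x

[List [List [List [List [X x]] ; [X num]] ; [X num]] ; [X x]]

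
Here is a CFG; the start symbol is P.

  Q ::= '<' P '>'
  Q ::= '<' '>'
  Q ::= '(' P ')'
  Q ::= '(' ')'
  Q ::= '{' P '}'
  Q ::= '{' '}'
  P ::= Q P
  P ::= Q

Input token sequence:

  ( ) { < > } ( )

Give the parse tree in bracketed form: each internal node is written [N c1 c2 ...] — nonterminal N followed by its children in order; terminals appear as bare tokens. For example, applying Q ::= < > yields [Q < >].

P
Q P
( ) P
( ) Q P
( ) { P } P
( ) { Q } P
( ) { < > } P
( ) { < > } Q
( ) { < > } ( )

[P [Q ( )] [P [Q { [P [Q < >]] }] [P [Q ( )]]]]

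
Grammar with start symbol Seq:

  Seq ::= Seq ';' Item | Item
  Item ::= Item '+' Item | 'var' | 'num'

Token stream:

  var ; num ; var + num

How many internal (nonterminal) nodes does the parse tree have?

[Seq [Seq [Seq [Item var]] ; [Item num]] ; [Item [Item var] + [Item num]]]

8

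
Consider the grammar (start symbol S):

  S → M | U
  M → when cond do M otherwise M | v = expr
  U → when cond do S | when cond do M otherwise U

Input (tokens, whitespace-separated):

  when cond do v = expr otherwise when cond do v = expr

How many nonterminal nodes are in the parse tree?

6

[S [U when cond do [M v = expr] otherwise [U when cond do [S [M v = expr]]]]]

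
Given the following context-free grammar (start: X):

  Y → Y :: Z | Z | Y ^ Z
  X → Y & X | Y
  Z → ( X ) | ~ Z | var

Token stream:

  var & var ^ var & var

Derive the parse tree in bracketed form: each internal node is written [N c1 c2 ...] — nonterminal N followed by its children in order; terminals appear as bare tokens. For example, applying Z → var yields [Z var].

[X [Y [Z var]] & [X [Y [Y [Z var]] ^ [Z var]] & [X [Y [Z var]]]]]

X
Y & X
Z & X
var & X
var & Y & X
var & Y ^ Z & X
var & Z ^ Z & X
var & var ^ Z & X
var & var ^ var & X
var & var ^ var & Y
var & var ^ var & Z
var & var ^ var & var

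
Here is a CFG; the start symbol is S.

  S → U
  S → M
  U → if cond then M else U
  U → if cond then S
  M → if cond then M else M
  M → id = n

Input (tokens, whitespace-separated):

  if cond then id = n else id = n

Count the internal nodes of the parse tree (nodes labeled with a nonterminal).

[S [M if cond then [M id = n] else [M id = n]]]

4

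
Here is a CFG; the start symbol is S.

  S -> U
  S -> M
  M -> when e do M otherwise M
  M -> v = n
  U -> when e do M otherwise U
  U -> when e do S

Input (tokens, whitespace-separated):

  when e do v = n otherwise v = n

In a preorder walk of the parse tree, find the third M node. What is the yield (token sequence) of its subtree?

[S [M when e do [M v = n] otherwise [M v = n]]]

v = n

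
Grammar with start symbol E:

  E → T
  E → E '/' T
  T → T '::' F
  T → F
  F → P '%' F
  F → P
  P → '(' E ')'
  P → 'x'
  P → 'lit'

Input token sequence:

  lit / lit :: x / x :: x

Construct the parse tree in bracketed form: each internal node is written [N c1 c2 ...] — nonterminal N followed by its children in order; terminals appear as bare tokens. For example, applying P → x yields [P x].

[E [E [E [T [F [P lit]]]] / [T [T [F [P lit]]] :: [F [P x]]]] / [T [T [F [P x]]] :: [F [P x]]]]

E
E / T
E / T / T
T / T / T
F / T / T
P / T / T
lit / T / T
lit / T :: F / T
lit / F :: F / T
lit / P :: F / T
lit / lit :: F / T
lit / lit :: P / T
lit / lit :: x / T
lit / lit :: x / T :: F
lit / lit :: x / F :: F
lit / lit :: x / P :: F
lit / lit :: x / x :: F
lit / lit :: x / x :: P
lit / lit :: x / x :: x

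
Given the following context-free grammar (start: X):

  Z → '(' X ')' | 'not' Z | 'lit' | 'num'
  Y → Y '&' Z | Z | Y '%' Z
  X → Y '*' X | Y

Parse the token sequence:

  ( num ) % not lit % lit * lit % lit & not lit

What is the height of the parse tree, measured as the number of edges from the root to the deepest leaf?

[X [Y [Y [Y [Z ( [X [Y [Z num]]] )]] % [Z not [Z lit]]] % [Z lit]] * [X [Y [Y [Y [Z lit]] % [Z lit]] & [Z not [Z lit]]]]]

8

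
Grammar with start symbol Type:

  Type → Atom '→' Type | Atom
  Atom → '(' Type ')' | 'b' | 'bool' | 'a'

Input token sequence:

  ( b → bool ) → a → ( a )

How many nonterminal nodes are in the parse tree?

[Type [Atom ( [Type [Atom b] → [Type [Atom bool]]] )] → [Type [Atom a] → [Type [Atom ( [Type [Atom a]] )]]]]

12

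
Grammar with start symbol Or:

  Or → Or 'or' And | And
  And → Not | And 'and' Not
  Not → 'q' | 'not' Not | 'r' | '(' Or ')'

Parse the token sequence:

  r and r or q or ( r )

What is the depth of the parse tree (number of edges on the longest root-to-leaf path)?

[Or [Or [Or [And [And [Not r]] and [Not r]]] or [And [Not q]]] or [And [Not ( [Or [And [Not r]]] )]]]

6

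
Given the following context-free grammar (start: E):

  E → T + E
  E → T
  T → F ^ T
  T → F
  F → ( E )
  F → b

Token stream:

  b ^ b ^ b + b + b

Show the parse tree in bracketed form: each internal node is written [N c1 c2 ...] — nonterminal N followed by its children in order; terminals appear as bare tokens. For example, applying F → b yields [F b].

E
T + E
F ^ T + E
b ^ T + E
b ^ F ^ T + E
b ^ b ^ T + E
b ^ b ^ F + E
b ^ b ^ b + E
b ^ b ^ b + T + E
b ^ b ^ b + F + E
b ^ b ^ b + b + E
b ^ b ^ b + b + T
b ^ b ^ b + b + F
b ^ b ^ b + b + b

[E [T [F b] ^ [T [F b] ^ [T [F b]]]] + [E [T [F b]] + [E [T [F b]]]]]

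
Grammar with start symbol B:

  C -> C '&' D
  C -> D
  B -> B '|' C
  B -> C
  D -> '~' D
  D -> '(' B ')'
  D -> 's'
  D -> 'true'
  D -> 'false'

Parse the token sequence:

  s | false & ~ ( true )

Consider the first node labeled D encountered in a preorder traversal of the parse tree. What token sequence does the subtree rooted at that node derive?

[B [B [C [D s]]] | [C [C [D false]] & [D ~ [D ( [B [C [D true]]] )]]]]

s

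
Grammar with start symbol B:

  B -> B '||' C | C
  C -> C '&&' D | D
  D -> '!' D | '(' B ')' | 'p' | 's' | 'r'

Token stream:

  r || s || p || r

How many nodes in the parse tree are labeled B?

4

[B [B [B [B [C [D r]]] || [C [D s]]] || [C [D p]]] || [C [D r]]]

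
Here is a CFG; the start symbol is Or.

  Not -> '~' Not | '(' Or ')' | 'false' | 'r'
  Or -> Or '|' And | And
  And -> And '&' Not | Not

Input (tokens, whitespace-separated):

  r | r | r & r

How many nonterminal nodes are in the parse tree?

11

[Or [Or [Or [And [Not r]]] | [And [Not r]]] | [And [And [Not r]] & [Not r]]]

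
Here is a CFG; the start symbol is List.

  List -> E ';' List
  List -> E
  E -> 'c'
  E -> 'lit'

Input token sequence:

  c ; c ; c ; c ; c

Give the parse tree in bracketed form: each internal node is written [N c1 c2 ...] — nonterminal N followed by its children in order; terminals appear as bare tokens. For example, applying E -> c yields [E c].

[List [E c] ; [List [E c] ; [List [E c] ; [List [E c] ; [List [E c]]]]]]

List
E ; List
c ; List
c ; E ; List
c ; c ; List
c ; c ; E ; List
c ; c ; c ; List
c ; c ; c ; E ; List
c ; c ; c ; c ; List
c ; c ; c ; c ; E
c ; c ; c ; c ; c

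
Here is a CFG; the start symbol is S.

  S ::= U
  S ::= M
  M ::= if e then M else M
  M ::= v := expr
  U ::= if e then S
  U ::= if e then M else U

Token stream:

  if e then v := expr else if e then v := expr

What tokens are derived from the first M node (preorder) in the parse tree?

v := expr

[S [U if e then [M v := expr] else [U if e then [S [M v := expr]]]]]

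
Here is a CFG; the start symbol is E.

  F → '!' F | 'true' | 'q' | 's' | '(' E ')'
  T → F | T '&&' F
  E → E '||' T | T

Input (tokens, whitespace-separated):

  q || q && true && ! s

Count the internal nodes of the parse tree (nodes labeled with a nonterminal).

[E [E [T [F q]]] || [T [T [T [F q]] && [F true]] && [F ! [F s]]]]

11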